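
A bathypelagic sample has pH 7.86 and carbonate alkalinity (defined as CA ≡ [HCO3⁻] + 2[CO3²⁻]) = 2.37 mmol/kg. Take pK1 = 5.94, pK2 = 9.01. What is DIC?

DIC = 2.25 mmol/kg

CA = [HCO3⁻] + 2[CO3²⁻] = (α₁ + 2α₂)·DIC
At pH 7.86: [H⁺]/K1 = 10^-1.92 = 0.012023, K2/[H⁺] = 10^-1.15 = 0.070795
α₁ = 1/(1 + 0.012023 + 0.070795) = 1/1.0828 = 0.9235; α₂ = α₁·K2/[H⁺] = 0.06538
α₁ + 2α₂ = 1.0543
DIC = CA / (α₁ + 2α₂) = 2.37 / 1.0543 = 2.25 mmol/kg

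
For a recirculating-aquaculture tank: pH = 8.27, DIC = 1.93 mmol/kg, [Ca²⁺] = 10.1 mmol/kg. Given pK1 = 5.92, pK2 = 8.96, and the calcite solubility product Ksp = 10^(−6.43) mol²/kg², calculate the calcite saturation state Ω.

α₂ = 1 / (1 + [H⁺]/K2 + [H⁺]²/(K1K2)) = 1 / (1 + 10^+0.69 + 10^-1.66)
   = 1 / (1 + 4.8978 + 0.021878) = 1/5.9197 = 0.1689
[CO3²⁻] = α₂ × DIC = 0.1689 × 1.93 = 0.3260 mmol/kg
Ksp = 10^(−6.43) = 3.715×10^-7
Ω = [Ca²⁺][CO3²⁻]/Ksp = (10.1×10^-3)(3.260×10^-4) / 3.715×10^-7 = 8.86

Ω = 8.86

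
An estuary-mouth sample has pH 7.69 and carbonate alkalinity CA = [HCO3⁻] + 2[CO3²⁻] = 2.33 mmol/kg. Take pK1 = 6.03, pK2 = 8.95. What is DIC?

CA = [HCO3⁻] + 2[CO3²⁻] = (α₁ + 2α₂)·DIC
At pH 7.69: [H⁺]/K1 = 10^-1.66 = 0.021878, K2/[H⁺] = 10^-1.26 = 0.054954
α₁ = 1/(1 + 0.021878 + 0.054954) = 1/1.0768 = 0.9287; α₂ = α₁·K2/[H⁺] = 0.05103
α₁ + 2α₂ = 1.0307
DIC = CA / (α₁ + 2α₂) = 2.33 / 1.0307 = 2.26 mmol/kg

DIC = 2.26 mmol/kg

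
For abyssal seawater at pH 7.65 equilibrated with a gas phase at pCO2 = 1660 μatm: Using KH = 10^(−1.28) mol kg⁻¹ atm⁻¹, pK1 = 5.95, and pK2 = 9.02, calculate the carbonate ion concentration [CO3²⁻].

[CO2*] = KH · pCO2 = 10^(−1.28) × 1660×10^-6 = 8.712×10^-5 mol/kg
α₀ = 1/(1 + K1/[H⁺] + K1K2/[H⁺]²) = 1/(1 + 10^+1.70 + 10^+0.33) = 0.01878
DIC = [CO2*]/α₀ = 8.712×10^-5 / 0.01878 = 4.640 mmol/kg
[CO3²⁻] = α₂·DIC; α₂ = 0.04014, so [CO3²⁻] = 0.04014 × 4.640 = 0.186 mmol/kg

[CO3²⁻] = 0.186 mmol/kg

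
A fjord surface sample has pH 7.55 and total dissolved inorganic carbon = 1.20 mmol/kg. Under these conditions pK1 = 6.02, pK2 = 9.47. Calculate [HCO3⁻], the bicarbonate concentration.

α₁ = 1 / (1 + [H⁺]/K1 + K2/[H⁺]) = 1 / (1 + 10^-1.53 + 10^-1.92)
   = 1 / (1 + 0.029512 + 0.012023) = 1/1.0415 = 0.9601
[HCO3⁻] = α₁ × DIC = 0.9601 × 1.20 = 1.15 mmol/kg

[HCO3⁻] = 1.15 mmol/kg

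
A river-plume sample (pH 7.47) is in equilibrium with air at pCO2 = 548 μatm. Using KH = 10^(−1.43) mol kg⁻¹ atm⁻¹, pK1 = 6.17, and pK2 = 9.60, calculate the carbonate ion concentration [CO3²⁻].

[CO3²⁻] = 3.01 μmol/kg

[CO2*] = KH · pCO2 = 10^(−1.43) × 548×10^-6 = 2.036×10^-5 mol/kg
α₀ = 1/(1 + K1/[H⁺] + K1K2/[H⁺]²) = 1/(1 + 10^+1.30 + 10^-0.83) = 0.04739
DIC = [CO2*]/α₀ = 2.036×10^-5 / 0.04739 = 0.4296 mmol/kg
[CO3²⁻] = α₂·DIC; α₂ = 0.007010, so [CO3²⁻] = 0.007010 × 0.4296 = 0.00301 mmol/kg = 3.01 μmol/kg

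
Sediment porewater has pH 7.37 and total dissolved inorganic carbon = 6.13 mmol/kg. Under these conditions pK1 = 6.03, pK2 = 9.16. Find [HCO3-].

[HCO3⁻] = 5.77 mmol/kg

α₁ = 1 / (1 + [H⁺]/K1 + K2/[H⁺]) = 1 / (1 + 10^-1.34 + 10^-1.79)
   = 1 / (1 + 0.045709 + 0.016218) = 1/1.0619 = 0.9417
[HCO3⁻] = α₁ × DIC = 0.9417 × 6.13 = 5.77 mmol/kg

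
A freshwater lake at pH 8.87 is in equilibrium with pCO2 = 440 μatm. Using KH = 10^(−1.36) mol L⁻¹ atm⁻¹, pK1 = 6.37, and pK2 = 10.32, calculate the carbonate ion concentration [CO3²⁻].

[CO3²⁻] = 0.216 mmol/L

[CO2*] = KH · pCO2 = 10^(−1.36) × 440×10^-6 = 1.921×10^-5 mol/L
α₀ = 1/(1 + K1/[H⁺] + K1K2/[H⁺]²) = 1/(1 + 10^+2.50 + 10^+1.05) = 0.003045
DIC = [CO2*]/α₀ = 1.921×10^-5 / 0.003045 = 6.308 mmol/L
[CO3²⁻] = α₂·DIC; α₂ = 0.03416, so [CO3²⁻] = 0.03416 × 6.308 = 0.216 mmol/L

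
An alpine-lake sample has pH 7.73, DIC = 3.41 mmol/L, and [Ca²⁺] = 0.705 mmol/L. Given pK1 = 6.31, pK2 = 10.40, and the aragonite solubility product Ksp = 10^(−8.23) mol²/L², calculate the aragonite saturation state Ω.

Ω = 0.839

α₂ = 1 / (1 + [H⁺]/K2 + [H⁺]²/(K1K2)) = 1 / (1 + 10^+2.67 + 10^+1.25)
   = 1 / (1 + 467.74 + 17.783) = 1/486.52 = 0.002055
[CO3²⁻] = α₂ × DIC = 0.002055 × 3.41 = 0.007009 mmol/L = 7.009 μmol/L
Ksp = 10^(−8.23) = 5.888×10^-9
Ω = [Ca²⁺][CO3²⁻]/Ksp = (0.705×10^-3)(7.009×10^-6) / 5.888×10^-9 = 0.839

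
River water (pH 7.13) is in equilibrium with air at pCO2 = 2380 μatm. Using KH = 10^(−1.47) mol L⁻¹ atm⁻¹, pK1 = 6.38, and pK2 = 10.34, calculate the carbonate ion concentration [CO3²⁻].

[CO2*] = KH · pCO2 = 10^(−1.47) × 2380×10^-6 = 8.064×10^-5 mol/L
α₀ = 1/(1 + K1/[H⁺] + K1K2/[H⁺]²) = 1/(1 + 10^+0.75 + 10^-2.46) = 0.1509
DIC = [CO2*]/α₀ = 8.064×10^-5 / 0.1509 = 0.5344 mmol/L
[CO3²⁻] = α₂·DIC; α₂ = 0.0005232, so [CO3²⁻] = 0.0005232 × 0.5344 = 0.000280 mmol/L = 0.280 μmol/L

[CO3²⁻] = 0.280 μmol/L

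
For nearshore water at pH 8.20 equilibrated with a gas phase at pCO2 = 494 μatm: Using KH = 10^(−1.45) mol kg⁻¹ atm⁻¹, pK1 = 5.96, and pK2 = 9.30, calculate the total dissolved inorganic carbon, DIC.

DIC = 3.31 mmol/kg

[CO2*] = KH · pCO2 = 10^(−1.45) × 494×10^-6 = 1.753×10^-5 mol/kg
α₀ = 1/(1 + K1/[H⁺] + K1K2/[H⁺]²) = 1/(1 + 10^+2.24 + 10^+1.14) = 0.005303
DIC = [CO2*]/α₀ = 1.753×10^-5 / 0.005303 = 3.31 mmol/kg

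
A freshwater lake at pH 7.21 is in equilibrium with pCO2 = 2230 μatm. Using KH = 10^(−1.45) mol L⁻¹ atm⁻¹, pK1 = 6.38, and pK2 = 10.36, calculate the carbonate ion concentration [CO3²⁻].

[CO3²⁻] = 0.379 μmol/L

[CO2*] = KH · pCO2 = 10^(−1.45) × 2230×10^-6 = 7.912×10^-5 mol/L
α₀ = 1/(1 + K1/[H⁺] + K1K2/[H⁺]²) = 1/(1 + 10^+0.83 + 10^-2.32) = 0.1288
DIC = [CO2*]/α₀ = 7.912×10^-5 / 0.1288 = 0.6144 mmol/L
[CO3²⁻] = α₂·DIC; α₂ = 0.0006163, so [CO3²⁻] = 0.0006163 × 0.6144 = 0.000379 mmol/L = 0.379 μmol/L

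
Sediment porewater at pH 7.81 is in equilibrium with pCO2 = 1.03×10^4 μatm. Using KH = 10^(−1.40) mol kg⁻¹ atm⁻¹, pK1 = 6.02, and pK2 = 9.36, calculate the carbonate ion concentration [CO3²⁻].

[CO3²⁻] = 0.713 mmol/kg

[CO2*] = KH · pCO2 = 10^(−1.40) × 1.03×10^4×10^-6 = 4.101×10^-4 mol/kg
α₀ = 1/(1 + K1/[H⁺] + K1K2/[H⁺]²) = 1/(1 + 10^+1.79 + 10^+0.24) = 0.01553
DIC = [CO2*]/α₀ = 4.101×10^-4 / 0.01553 = 26.41 mmol/kg
[CO3²⁻] = α₂·DIC; α₂ = 0.02699, so [CO3²⁻] = 0.02699 × 26.41 = 0.713 mmol/kg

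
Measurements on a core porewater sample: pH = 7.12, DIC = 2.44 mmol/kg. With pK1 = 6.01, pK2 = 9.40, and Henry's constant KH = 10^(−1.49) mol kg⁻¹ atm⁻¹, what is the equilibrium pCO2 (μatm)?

α₀ = 1 / (1 + K1/[H⁺] + K1K2/[H⁺]²) = 1 / (1 + 10^+1.11 + 10^-1.17)
   = 1 / (1 + 12.882 + 0.067608) = 1/13.950 = 0.07168
[CO2*] = α₀ × DIC = 0.07168 × 2.44 = 0.1749 mmol/kg
pCO2 = [CO2*]/KH = 1.749×10^-4 / 3.236×10^-2 = 5410 μatm

pCO2 = 5410 μatm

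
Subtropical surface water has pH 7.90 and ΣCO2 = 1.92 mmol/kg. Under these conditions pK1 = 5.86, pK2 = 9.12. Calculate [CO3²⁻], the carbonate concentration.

[CO3²⁻] = 0.108 mmol/kg

α₂ = 1 / (1 + [H⁺]/K2 + [H⁺]²/(K1K2)) = 1 / (1 + 10^+1.22 + 10^-0.82)
   = 1 / (1 + 16.596 + 0.15136) = 1/17.747 = 0.05635
[CO3²⁻] = α₂ × DIC = 0.05635 × 1.92 = 0.108 mmol/kg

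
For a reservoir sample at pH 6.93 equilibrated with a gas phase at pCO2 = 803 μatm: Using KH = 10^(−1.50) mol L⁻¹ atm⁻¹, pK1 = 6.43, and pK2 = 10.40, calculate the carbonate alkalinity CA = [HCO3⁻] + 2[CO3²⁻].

[CO2*] = KH · pCO2 = 10^(−1.50) × 803×10^-6 = 2.539×10^-5 mol/L
α₀ = 1/(1 + K1/[H⁺] + K1K2/[H⁺]²) = 1/(1 + 10^+0.50 + 10^-2.97) = 0.2402
DIC = [CO2*]/α₀ = 2.539×10^-5 / 0.2402 = 0.1057 mmol/L
CA = (α₁ + 2α₂)·DIC = (0.7596 + 2×0.0002574) × 0.1057 = 0.0804 mmol/L

CA = 0.0804 mmol/L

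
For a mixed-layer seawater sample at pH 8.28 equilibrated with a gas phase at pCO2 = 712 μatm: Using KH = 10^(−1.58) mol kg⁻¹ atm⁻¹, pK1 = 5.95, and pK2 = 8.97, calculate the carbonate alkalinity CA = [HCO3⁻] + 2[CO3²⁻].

[CO2*] = KH · pCO2 = 10^(−1.58) × 712×10^-6 = 1.873×10^-5 mol/kg
α₀ = 1/(1 + K1/[H⁺] + K1K2/[H⁺]²) = 1/(1 + 10^+2.33 + 10^+1.64) = 0.003869
DIC = [CO2*]/α₀ = 1.873×10^-5 / 0.003869 = 4.840 mmol/kg
CA = (α₁ + 2α₂)·DIC = (0.8272 + 2×0.1689) × 4.840 = 5.64 mmol/kg

CA = 5.64 mmol/kg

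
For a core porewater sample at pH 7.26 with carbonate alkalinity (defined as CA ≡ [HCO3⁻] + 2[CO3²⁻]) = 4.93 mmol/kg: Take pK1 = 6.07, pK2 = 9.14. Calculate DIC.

DIC = 5.18 mmol/kg

CA = [HCO3⁻] + 2[CO3²⁻] = (α₁ + 2α₂)·DIC
At pH 7.26: [H⁺]/K1 = 10^-1.19 = 0.064565, K2/[H⁺] = 10^-1.88 = 0.013183
α₁ = 1/(1 + 0.064565 + 0.013183) = 1/1.0777 = 0.9279; α₂ = α₁·K2/[H⁺] = 0.01223
α₁ + 2α₂ = 0.9523
DIC = CA / (α₁ + 2α₂) = 4.93 / 0.9523 = 5.18 mmol/kg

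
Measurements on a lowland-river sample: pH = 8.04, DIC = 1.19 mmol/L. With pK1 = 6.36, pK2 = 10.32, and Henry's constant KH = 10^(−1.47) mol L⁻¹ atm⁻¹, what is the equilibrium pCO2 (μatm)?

pCO2 = 715 μatm

α₀ = 1 / (1 + K1/[H⁺] + K1K2/[H⁺]²) = 1 / (1 + 10^+1.68 + 10^-0.60)
   = 1 / (1 + 47.863 + 0.25119) = 1/49.114 = 0.02036
[CO2*] = α₀ × DIC = 0.02036 × 1.19 = 0.02423 mmol/L
pCO2 = [CO2*]/KH = 2.423×10^-5 / 3.388×10^-2 = 715 μatm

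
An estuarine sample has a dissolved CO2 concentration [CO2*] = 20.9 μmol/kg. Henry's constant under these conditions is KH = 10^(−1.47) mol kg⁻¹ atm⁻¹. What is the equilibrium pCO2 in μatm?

pCO2 = 617 μatm

KH = 10^(−1.47) = 3.388×10^-2 mol kg⁻¹ atm⁻¹
pCO2 = [CO2*]/KH = 20.9×10^-6 / 3.388×10^-2 = 6.17×10^-4 atm = 617 μatm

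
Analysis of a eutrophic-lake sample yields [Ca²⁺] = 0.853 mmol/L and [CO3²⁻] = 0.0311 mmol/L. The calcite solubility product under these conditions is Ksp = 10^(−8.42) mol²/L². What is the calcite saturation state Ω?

Ω = 6.98

Ksp = 10^(−8.42) = 3.802×10^-9
Ω = [Ca²⁺][CO3²⁻]/Ksp = (0.853×10^-3)(0.0311×10^-3) / 3.802×10^-9 = 6.98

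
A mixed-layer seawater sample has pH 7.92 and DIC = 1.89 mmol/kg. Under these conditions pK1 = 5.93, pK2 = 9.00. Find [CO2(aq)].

[CO2*] = 17.7 μmol/kg

α₀ = 1 / (1 + K1/[H⁺] + K1K2/[H⁺]²) = 1 / (1 + 10^+1.99 + 10^+0.91)
   = 1 / (1 + 97.724 + 8.1283) = 1/106.85 = 0.009359
[CO2*] = α₀ × DIC = 0.009359 × 1.89 = 0.0177 mmol/kg = 17.7 μmol/kg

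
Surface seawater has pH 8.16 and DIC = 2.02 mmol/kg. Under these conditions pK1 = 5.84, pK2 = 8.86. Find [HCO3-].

α₁ = 1 / (1 + [H⁺]/K1 + K2/[H⁺]) = 1 / (1 + 10^-2.32 + 10^-0.70)
   = 1 / (1 + 0.0047863 + 0.19953) = 1/1.2043 = 0.8303
[HCO3⁻] = α₁ × DIC = 0.8303 × 2.02 = 1.68 mmol/kg

[HCO3⁻] = 1.68 mmol/kg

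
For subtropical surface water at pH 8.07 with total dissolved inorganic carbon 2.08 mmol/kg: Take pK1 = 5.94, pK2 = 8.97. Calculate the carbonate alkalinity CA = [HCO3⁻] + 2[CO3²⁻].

CA = 2.30 mmol/kg

CA = [HCO3⁻] + 2[CO3²⁻] = (α₁ + 2α₂)·DIC
At pH 8.07: [H⁺]/K1 = 10^-2.13 = 0.0074131, K2/[H⁺] = 10^-0.90 = 0.12589
α₁ = 1/(1 + 0.0074131 + 0.12589) = 1/1.1333 = 0.8824; α₂ = α₁·K2/[H⁺] = 0.1111
α₁ + 2α₂ = 1.1045
CA = 1.1045 × 2.08 = 2.30 mmol/kg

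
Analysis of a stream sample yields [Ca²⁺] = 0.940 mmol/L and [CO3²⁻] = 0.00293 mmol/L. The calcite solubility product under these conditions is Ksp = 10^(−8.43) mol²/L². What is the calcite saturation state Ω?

Ω = 0.741

Ksp = 10^(−8.43) = 3.715×10^-9
Ω = [Ca²⁺][CO3²⁻]/Ksp = (0.940×10^-3)(0.00293×10^-3) / 3.715×10^-9 = 0.741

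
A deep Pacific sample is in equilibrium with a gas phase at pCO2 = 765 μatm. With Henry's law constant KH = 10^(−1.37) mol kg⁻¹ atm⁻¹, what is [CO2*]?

KH = 10^(−1.37) = 4.266×10^-2 mol kg⁻¹ atm⁻¹
[CO2*] = KH · pCO2 = 4.266×10^-2 × 765×10^-6 atm = 3.26×10^-5 mol/kg

[CO2*] = 32.6 μmol/kg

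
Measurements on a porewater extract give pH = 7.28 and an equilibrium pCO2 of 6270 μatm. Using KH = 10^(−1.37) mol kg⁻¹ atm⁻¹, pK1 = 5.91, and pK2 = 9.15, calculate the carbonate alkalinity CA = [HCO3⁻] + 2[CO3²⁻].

CA = 6.44 mmol/kg

[CO2*] = KH · pCO2 = 10^(−1.37) × 6270×10^-6 = 2.675×10^-4 mol/kg
α₀ = 1/(1 + K1/[H⁺] + K1K2/[H⁺]²) = 1/(1 + 10^+1.37 + 10^-0.50) = 0.04039
DIC = [CO2*]/α₀ = 2.675×10^-4 / 0.04039 = 6.622 mmol/kg
CA = (α₁ + 2α₂)·DIC = (0.9468 + 2×0.01277) × 6.622 = 6.44 mmol/kg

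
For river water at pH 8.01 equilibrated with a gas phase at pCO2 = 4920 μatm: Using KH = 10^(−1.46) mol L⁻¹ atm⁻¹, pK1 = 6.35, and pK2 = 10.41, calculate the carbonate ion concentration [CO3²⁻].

[CO3²⁻] = 0.0310 mmol/L

[CO2*] = KH · pCO2 = 10^(−1.46) × 4920×10^-6 = 1.706×10^-4 mol/L
α₀ = 1/(1 + K1/[H⁺] + K1K2/[H⁺]²) = 1/(1 + 10^+1.66 + 10^-0.74) = 0.02133
DIC = [CO2*]/α₀ = 1.706×10^-4 / 0.02133 = 7.999 mmol/L
[CO3²⁻] = α₂·DIC; α₂ = 0.003881, so [CO3²⁻] = 0.003881 × 7.999 = 0.0310 mmol/L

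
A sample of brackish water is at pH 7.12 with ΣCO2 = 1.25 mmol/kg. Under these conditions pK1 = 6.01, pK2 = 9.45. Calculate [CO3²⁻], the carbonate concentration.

α₂ = 1 / (1 + [H⁺]/K2 + [H⁺]²/(K1K2)) = 1 / (1 + 10^+2.33 + 10^+1.22)
   = 1 / (1 + 213.80 + 16.596) = 1/231.39 = 0.004322
[CO3²⁻] = α₂ × DIC = 0.004322 × 1.25 = 0.00540 mmol/kg = 5.40 μmol/kg

[CO3²⁻] = 5.40 μmol/kg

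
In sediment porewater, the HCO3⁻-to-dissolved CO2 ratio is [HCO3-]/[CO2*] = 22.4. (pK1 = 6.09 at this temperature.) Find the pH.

From K1 = [H⁺][HCO3-]/[CO2*]:  pH = pK1 + log₁₀([HCO3-]/[CO2*])
log₁₀(22.4) = +1.350
pH = 6.09 + (+1.350) = 7.44

pH = 7.44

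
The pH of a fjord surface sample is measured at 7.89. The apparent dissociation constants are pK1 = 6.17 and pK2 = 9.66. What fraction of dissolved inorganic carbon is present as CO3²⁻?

α₂ = 1 / (1 + [H⁺]/K2 + [H⁺]²/(K1K2)) = 1 / (1 + 10^+1.77 + 10^+0.05)
   = 1 / (1 + 58.884 + 1.1220) = 1/61.006 = 0.01639

α₂ = 0.0164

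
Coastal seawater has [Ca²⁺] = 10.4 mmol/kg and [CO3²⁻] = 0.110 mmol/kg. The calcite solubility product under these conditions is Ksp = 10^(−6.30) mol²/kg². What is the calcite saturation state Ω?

Ksp = 10^(−6.30) = 5.012×10^-7
Ω = [Ca²⁺][CO3²⁻]/Ksp = (10.4×10^-3)(0.110×10^-3) / 5.012×10^-7 = 2.28

Ω = 2.28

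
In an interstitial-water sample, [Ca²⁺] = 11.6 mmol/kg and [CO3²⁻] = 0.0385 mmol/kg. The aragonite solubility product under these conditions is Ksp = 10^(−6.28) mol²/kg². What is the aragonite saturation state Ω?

Ksp = 10^(−6.28) = 5.248×10^-7
Ω = [Ca²⁺][CO3²⁻]/Ksp = (11.6×10^-3)(0.0385×10^-3) / 5.248×10^-7 = 0.851

Ω = 0.851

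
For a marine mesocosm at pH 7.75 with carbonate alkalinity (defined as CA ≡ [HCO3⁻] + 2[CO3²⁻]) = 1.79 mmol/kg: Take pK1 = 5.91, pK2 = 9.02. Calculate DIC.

DIC = 1.73 mmol/kg

CA = [HCO3⁻] + 2[CO3²⁻] = (α₁ + 2α₂)·DIC
At pH 7.75: [H⁺]/K1 = 10^-1.84 = 0.014454, K2/[H⁺] = 10^-1.27 = 0.053703
α₁ = 1/(1 + 0.014454 + 0.053703) = 1/1.0682 = 0.9362; α₂ = α₁·K2/[H⁺] = 0.05028
α₁ + 2α₂ = 1.0367
DIC = CA / (α₁ + 2α₂) = 1.79 / 1.0367 = 1.73 mmol/kg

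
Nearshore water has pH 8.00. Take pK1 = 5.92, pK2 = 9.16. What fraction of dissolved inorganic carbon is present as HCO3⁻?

α₁ = 0.928

α₁ = 1 / (1 + [H⁺]/K1 + K2/[H⁺]) = 1 / (1 + 10^-2.08 + 10^-1.16)
   = 1 / (1 + 0.0083176 + 0.069183) = 1/1.0775 = 0.9281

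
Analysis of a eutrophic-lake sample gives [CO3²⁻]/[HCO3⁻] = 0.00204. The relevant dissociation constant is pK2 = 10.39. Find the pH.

pH = 7.70

From K2 = [H⁺][CO3²⁻]/[HCO3⁻]:  pH = pK2 + log₁₀([CO3²⁻]/[HCO3⁻])
log₁₀(0.00204) = -2.690
pH = 10.39 + (-2.690) = 7.70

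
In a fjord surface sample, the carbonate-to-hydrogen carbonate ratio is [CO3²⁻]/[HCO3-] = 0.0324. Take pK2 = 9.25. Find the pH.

From K2 = [H⁺][CO3²⁻]/[HCO3-]:  pH = pK2 + log₁₀([CO3²⁻]/[HCO3-])
log₁₀(0.0324) = -1.489
pH = 9.25 + (-1.489) = 7.76

pH = 7.76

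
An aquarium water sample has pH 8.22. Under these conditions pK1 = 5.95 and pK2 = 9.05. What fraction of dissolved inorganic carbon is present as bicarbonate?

α₁ = 1 / (1 + [H⁺]/K1 + K2/[H⁺]) = 1 / (1 + 10^-2.27 + 10^-0.83)
   = 1 / (1 + 0.0053703 + 0.14791) = 1/1.1533 = 0.8671

α₁ = 0.867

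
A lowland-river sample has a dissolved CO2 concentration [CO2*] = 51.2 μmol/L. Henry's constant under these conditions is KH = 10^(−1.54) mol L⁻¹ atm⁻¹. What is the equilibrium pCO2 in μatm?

KH = 10^(−1.54) = 2.884×10^-2 mol L⁻¹ atm⁻¹
pCO2 = [CO2*]/KH = 51.2×10^-6 / 2.884×10^-2 = 1.78×10^-3 atm = 1780 μatm

pCO2 = 1780 μatm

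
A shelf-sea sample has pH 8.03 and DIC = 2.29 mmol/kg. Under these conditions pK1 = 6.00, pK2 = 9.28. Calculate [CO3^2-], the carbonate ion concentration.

[CO3²⁻] = 0.121 mmol/kg

α₂ = 1 / (1 + [H⁺]/K2 + [H⁺]²/(K1K2)) = 1 / (1 + 10^+1.25 + 10^-0.78)
   = 1 / (1 + 17.783 + 0.16596) = 1/18.949 = 0.05277
[CO3²⁻] = α₂ × DIC = 0.05277 × 2.29 = 0.121 mmol/kg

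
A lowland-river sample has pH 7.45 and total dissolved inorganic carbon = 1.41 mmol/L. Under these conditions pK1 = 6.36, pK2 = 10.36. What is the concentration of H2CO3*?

[CO2*] = 0.106 mmol/L

α₀ = 1 / (1 + K1/[H⁺] + K1K2/[H⁺]²) = 1 / (1 + 10^+1.09 + 10^-1.82)
   = 1 / (1 + 12.303 + 0.015136) = 1/13.318 = 0.07509
[CO2*] = α₀ × DIC = 0.07509 × 1.41 = 0.106 mmol/L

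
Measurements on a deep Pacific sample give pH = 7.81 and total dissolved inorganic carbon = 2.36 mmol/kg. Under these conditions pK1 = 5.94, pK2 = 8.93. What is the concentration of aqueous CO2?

[CO2*] = 0.0292 mmol/kg

α₀ = 1 / (1 + K1/[H⁺] + K1K2/[H⁺]²) = 1 / (1 + 10^+1.87 + 10^+0.75)
   = 1 / (1 + 74.131 + 5.6234) = 1/80.754 = 0.01238
[CO2*] = α₀ × DIC = 0.01238 × 2.36 = 0.0292 mmol/kg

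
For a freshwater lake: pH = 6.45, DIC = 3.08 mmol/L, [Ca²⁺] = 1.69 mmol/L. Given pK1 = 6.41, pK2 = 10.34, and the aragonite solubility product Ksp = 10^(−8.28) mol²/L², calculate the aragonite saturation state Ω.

Ω = 0.0668

α₂ = 1 / (1 + [H⁺]/K2 + [H⁺]²/(K1K2)) = 1 / (1 + 10^+3.89 + 10^+3.85)
   = 1 / (1 + 7762.5 + 7079.5) = 1/1.4843×10^4 = 6.737×10^-5
[CO3²⁻] = α₂ × DIC = 6.737×10^-5 × 3.08 = 0.0002075 mmol/L = 0.2075 μmol/L
Ksp = 10^(−8.28) = 5.248×10^-9
Ω = [Ca²⁺][CO3²⁻]/Ksp = (1.69×10^-3)(2.075×10^-7) / 5.248×10^-9 = 0.0668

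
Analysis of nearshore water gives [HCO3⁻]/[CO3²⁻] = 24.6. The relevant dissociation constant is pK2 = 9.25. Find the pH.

pH = 7.86

From K2 = [H⁺][CO3²⁻]/[HCO3⁻]:  pH = pK2 − log₁₀([HCO3⁻]/[CO3²⁻])
log₁₀(24.6) = +1.391
pH = 9.25 − (+1.391) = 7.86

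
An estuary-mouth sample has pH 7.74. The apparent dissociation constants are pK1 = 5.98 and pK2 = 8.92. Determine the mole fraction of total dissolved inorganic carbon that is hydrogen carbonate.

α₁ = 0.923

α₁ = 1 / (1 + [H⁺]/K1 + K2/[H⁺]) = 1 / (1 + 10^-1.76 + 10^-1.18)
   = 1 / (1 + 0.017378 + 0.066069) = 1/1.0834 = 0.9230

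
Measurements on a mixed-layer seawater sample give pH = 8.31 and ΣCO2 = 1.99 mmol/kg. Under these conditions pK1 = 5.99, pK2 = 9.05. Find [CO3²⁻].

[CO3²⁻] = 0.305 mmol/kg

α₂ = 1 / (1 + [H⁺]/K2 + [H⁺]²/(K1K2)) = 1 / (1 + 10^+0.74 + 10^-1.58)
   = 1 / (1 + 5.4954 + 0.026303) = 1/6.5217 = 0.1533
[CO3²⁻] = α₂ × DIC = 0.1533 × 1.99 = 0.305 mmol/kg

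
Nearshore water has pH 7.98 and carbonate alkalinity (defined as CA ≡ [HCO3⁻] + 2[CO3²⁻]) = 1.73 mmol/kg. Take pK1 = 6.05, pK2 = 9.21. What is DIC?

CA = [HCO3⁻] + 2[CO3²⁻] = (α₁ + 2α₂)·DIC
At pH 7.98: [H⁺]/K1 = 10^-1.93 = 0.011749, K2/[H⁺] = 10^-1.23 = 0.058884
α₁ = 1/(1 + 0.011749 + 0.058884) = 1/1.0706 = 0.9340; α₂ = α₁·K2/[H⁺] = 0.05500
α₁ + 2α₂ = 1.0440
DIC = CA / (α₁ + 2α₂) = 1.73 / 1.0440 = 1.66 mmol/kg

DIC = 1.66 mmol/kg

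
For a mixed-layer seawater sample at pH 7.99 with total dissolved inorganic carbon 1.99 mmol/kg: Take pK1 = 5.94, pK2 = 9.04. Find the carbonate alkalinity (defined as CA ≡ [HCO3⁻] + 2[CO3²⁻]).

CA = [HCO3⁻] + 2[CO3²⁻] = (α₁ + 2α₂)·DIC
At pH 7.99: [H⁺]/K1 = 10^-2.05 = 0.0089125, K2/[H⁺] = 10^-1.05 = 0.089125
α₁ = 1/(1 + 0.0089125 + 0.089125) = 1/1.0980 = 0.9107; α₂ = α₁·K2/[H⁺] = 0.08117
α₁ + 2α₂ = 1.0731
CA = 1.0731 × 1.99 = 2.14 mmol/kg

CA = 2.14 mmol/kg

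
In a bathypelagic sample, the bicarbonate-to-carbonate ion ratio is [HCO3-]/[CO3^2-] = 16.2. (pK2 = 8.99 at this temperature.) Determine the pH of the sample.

pH = 7.78

From K2 = [H⁺][CO3^2-]/[HCO3-]:  pH = pK2 − log₁₀([HCO3-]/[CO3^2-])
log₁₀(16.2) = +1.210
pH = 8.99 − (+1.210) = 7.78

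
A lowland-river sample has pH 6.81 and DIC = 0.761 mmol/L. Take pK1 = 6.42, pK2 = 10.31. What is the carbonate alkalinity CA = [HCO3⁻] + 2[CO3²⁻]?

CA = [HCO3⁻] + 2[CO3²⁻] = (α₁ + 2α₂)·DIC
At pH 6.81: [H⁺]/K1 = 10^-0.39 = 0.40738, K2/[H⁺] = 10^-3.50 = 0.00031623
α₁ = 1/(1 + 0.40738 + 0.00031623) = 1/1.4077 = 0.7104; α₂ = α₁·K2/[H⁺] = 0.0002246
α₁ + 2α₂ = 0.7108
CA = 0.7108 × 0.761 = 0.541 mmol/L

CA = 0.541 mmol/L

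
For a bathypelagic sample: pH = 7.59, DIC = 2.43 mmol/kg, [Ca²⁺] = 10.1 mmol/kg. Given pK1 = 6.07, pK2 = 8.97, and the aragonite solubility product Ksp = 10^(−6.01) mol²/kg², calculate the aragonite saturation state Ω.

α₂ = 1 / (1 + [H⁺]/K2 + [H⁺]²/(K1K2)) = 1 / (1 + 10^+1.38 + 10^-0.14)
   = 1 / (1 + 23.988 + 0.72444) = 1/25.713 = 0.03889
[CO3²⁻] = α₂ × DIC = 0.03889 × 2.43 = 0.09451 mmol/kg
Ksp = 10^(−6.01) = 9.772×10^-7
Ω = [Ca²⁺][CO3²⁻]/Ksp = (10.1×10^-3)(9.451×10^-5) / 9.772×10^-7 = 0.977

Ω = 0.977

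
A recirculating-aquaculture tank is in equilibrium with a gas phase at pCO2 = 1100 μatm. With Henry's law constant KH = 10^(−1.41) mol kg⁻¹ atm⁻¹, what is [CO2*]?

[CO2*] = 42.8 μmol/kg

KH = 10^(−1.41) = 3.890×10^-2 mol kg⁻¹ atm⁻¹
[CO2*] = KH · pCO2 = 3.890×10^-2 × 1100×10^-6 atm = 4.28×10^-5 mol/kg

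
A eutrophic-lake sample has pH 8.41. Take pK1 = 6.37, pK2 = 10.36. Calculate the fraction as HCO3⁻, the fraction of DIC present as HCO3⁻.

α₁ = 0.980

α₁ = 1 / (1 + [H⁺]/K1 + K2/[H⁺]) = 1 / (1 + 10^-2.04 + 10^-1.95)
   = 1 / (1 + 0.0091201 + 0.011220) = 1/1.0203 = 0.9801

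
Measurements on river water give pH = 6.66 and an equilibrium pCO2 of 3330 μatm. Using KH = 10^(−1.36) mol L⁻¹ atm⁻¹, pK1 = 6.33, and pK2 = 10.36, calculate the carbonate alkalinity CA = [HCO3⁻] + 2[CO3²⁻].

CA = 0.311 mmol/L

[CO2*] = KH · pCO2 = 10^(−1.36) × 3330×10^-6 = 1.454×10^-4 mol/L
α₀ = 1/(1 + K1/[H⁺] + K1K2/[H⁺]²) = 1/(1 + 10^+0.33 + 10^-3.37) = 0.3186
DIC = [CO2*]/α₀ = 1.454×10^-4 / 0.3186 = 0.4562 mmol/L
CA = (α₁ + 2α₂)·DIC = (0.6812 + 2×0.0001359) × 0.4562 = 0.311 mmol/L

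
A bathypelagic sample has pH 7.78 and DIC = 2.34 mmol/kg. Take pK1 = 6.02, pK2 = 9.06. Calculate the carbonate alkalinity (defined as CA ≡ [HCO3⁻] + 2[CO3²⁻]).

CA = 2.42 mmol/kg

CA = [HCO3⁻] + 2[CO3²⁻] = (α₁ + 2α₂)·DIC
At pH 7.78: [H⁺]/K1 = 10^-1.76 = 0.017378, K2/[H⁺] = 10^-1.28 = 0.052481
α₁ = 1/(1 + 0.017378 + 0.052481) = 1/1.0699 = 0.9347; α₂ = α₁·K2/[H⁺] = 0.04905
α₁ + 2α₂ = 1.0328
CA = 1.0328 × 2.34 = 2.42 mmol/kg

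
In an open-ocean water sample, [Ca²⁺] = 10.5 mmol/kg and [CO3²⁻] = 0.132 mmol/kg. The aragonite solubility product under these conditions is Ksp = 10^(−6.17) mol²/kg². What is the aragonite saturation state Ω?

Ω = 2.05

Ksp = 10^(−6.17) = 6.761×10^-7
Ω = [Ca²⁺][CO3²⁻]/Ksp = (10.5×10^-3)(0.132×10^-3) / 6.761×10^-7 = 2.05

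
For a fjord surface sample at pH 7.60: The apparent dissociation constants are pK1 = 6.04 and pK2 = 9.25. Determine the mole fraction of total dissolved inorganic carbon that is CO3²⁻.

α₂ = 0.0213

α₂ = 1 / (1 + [H⁺]/K2 + [H⁺]²/(K1K2)) = 1 / (1 + 10^+1.65 + 10^+0.09)
   = 1 / (1 + 44.668 + 1.2303) = 1/46.899 = 0.02132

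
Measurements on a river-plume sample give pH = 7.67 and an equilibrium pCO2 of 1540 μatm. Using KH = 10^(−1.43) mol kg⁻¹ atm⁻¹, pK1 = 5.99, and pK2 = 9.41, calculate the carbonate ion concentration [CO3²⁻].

[CO2*] = KH · pCO2 = 10^(−1.43) × 1540×10^-6 = 5.722×10^-5 mol/kg
α₀ = 1/(1 + K1/[H⁺] + K1K2/[H⁺]²) = 1/(1 + 10^+1.68 + 10^-0.06) = 0.02011
DIC = [CO2*]/α₀ = 5.722×10^-5 / 0.02011 = 2.846 mmol/kg
[CO3²⁻] = α₂·DIC; α₂ = 0.01751, so [CO3²⁻] = 0.01751 × 2.846 = 0.0498 mmol/kg

[CO3²⁻] = 0.0498 mmol/kg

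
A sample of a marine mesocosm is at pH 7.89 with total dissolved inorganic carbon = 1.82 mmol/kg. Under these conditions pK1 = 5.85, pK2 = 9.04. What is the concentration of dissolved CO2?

[CO2*] = 15.4 μmol/kg

α₀ = 1 / (1 + K1/[H⁺] + K1K2/[H⁺]²) = 1 / (1 + 10^+2.04 + 10^+0.89)
   = 1 / (1 + 109.65 + 7.7625) = 1/118.41 = 0.008445
[CO2*] = α₀ × DIC = 0.008445 × 1.82 = 0.0154 mmol/kg = 15.4 μmol/kg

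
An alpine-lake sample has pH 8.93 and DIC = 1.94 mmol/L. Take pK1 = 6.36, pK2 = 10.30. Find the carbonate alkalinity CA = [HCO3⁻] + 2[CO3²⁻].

CA = 2.01 mmol/L

CA = [HCO3⁻] + 2[CO3²⁻] = (α₁ + 2α₂)·DIC
At pH 8.93: [H⁺]/K1 = 10^-2.57 = 0.0026915, K2/[H⁺] = 10^-1.37 = 0.042658
α₁ = 1/(1 + 0.0026915 + 0.042658) = 1/1.0453 = 0.9566; α₂ = α₁·K2/[H⁺] = 0.04081
α₁ + 2α₂ = 1.0382
CA = 1.0382 × 1.94 = 2.01 mmol/L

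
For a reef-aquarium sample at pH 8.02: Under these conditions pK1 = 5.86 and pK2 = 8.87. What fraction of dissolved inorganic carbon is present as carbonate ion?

α₂ = 0.123

α₂ = 1 / (1 + [H⁺]/K2 + [H⁺]²/(K1K2)) = 1 / (1 + 10^+0.85 + 10^-1.31)
   = 1 / (1 + 7.0795 + 0.048978) = 1/8.1284 = 0.1230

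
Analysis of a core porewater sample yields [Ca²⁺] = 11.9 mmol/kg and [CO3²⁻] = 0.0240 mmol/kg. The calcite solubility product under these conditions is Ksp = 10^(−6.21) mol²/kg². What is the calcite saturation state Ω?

Ω = 0.463

Ksp = 10^(−6.21) = 6.166×10^-7
Ω = [Ca²⁺][CO3²⁻]/Ksp = (11.9×10^-3)(0.0240×10^-3) / 6.166×10^-7 = 0.463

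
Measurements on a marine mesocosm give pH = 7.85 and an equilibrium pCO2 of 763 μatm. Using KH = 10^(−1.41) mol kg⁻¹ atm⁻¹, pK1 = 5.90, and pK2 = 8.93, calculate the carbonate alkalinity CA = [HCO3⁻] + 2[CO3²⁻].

[CO2*] = KH · pCO2 = 10^(−1.41) × 763×10^-6 = 2.968×10^-5 mol/kg
α₀ = 1/(1 + K1/[H⁺] + K1K2/[H⁺]²) = 1/(1 + 10^+1.95 + 10^+0.87) = 0.01025
DIC = [CO2*]/α₀ = 2.968×10^-5 / 0.01025 = 2.895 mmol/kg
CA = (α₁ + 2α₂)·DIC = (0.9137 + 2×0.07600) × 2.895 = 3.09 mmol/kg

CA = 3.09 mmol/kg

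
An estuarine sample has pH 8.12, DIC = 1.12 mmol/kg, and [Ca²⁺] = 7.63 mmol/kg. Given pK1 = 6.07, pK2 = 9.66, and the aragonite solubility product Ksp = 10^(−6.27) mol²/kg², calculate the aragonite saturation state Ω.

α₂ = 1 / (1 + [H⁺]/K2 + [H⁺]²/(K1K2)) = 1 / (1 + 10^+1.54 + 10^-0.51)
   = 1 / (1 + 34.674 + 0.30903) = 1/35.983 = 0.02779
[CO3²⁻] = α₂ × DIC = 0.02779 × 1.12 = 0.03113 mmol/kg
Ksp = 10^(−6.27) = 5.370×10^-7
Ω = [Ca²⁺][CO3²⁻]/Ksp = (7.63×10^-3)(3.113×10^-5) / 5.370×10^-7 = 0.442

Ω = 0.442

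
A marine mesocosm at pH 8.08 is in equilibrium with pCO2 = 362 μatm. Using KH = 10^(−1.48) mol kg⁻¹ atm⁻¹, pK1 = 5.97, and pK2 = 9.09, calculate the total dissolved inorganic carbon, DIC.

DIC = 1.71 mmol/kg

[CO2*] = KH · pCO2 = 10^(−1.48) × 362×10^-6 = 1.199×10^-5 mol/kg
α₀ = 1/(1 + K1/[H⁺] + K1K2/[H⁺]²) = 1/(1 + 10^+2.11 + 10^+1.10) = 0.007022
DIC = [CO2*]/α₀ = 1.199×10^-5 / 0.007022 = 1.71 mmol/kg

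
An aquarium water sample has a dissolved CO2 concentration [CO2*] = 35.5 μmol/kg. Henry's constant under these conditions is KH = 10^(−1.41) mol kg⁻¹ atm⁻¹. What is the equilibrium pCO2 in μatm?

pCO2 = 912 μatm

KH = 10^(−1.41) = 3.890×10^-2 mol kg⁻¹ atm⁻¹
pCO2 = [CO2*]/KH = 35.5×10^-6 / 3.890×10^-2 = 9.12×10^-4 atm = 912 μatm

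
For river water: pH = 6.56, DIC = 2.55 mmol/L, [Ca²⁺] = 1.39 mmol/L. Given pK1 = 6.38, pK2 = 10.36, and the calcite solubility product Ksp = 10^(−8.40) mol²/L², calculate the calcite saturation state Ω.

α₂ = 1 / (1 + [H⁺]/K2 + [H⁺]²/(K1K2)) = 1 / (1 + 10^+3.80 + 10^+3.62)
   = 1 / (1 + 6309.6 + 4168.7) = 1/1.0479×10^4 = 9.543×10^-5
[CO3²⁻] = α₂ × DIC = 9.543×10^-5 × 2.55 = 0.0002433 mmol/L = 0.2433 μmol/L
Ksp = 10^(−8.40) = 3.981×10^-9
Ω = [Ca²⁺][CO3²⁻]/Ksp = (1.39×10^-3)(2.433×10^-7) / 3.981×10^-9 = 0.0850

Ω = 0.0850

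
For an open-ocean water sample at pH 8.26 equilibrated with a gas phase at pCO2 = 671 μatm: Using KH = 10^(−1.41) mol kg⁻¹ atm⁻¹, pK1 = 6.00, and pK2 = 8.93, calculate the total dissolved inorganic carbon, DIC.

DIC = 5.79 mmol/kg

[CO2*] = KH · pCO2 = 10^(−1.41) × 671×10^-6 = 2.610×10^-5 mol/kg
α₀ = 1/(1 + K1/[H⁺] + K1K2/[H⁺]²) = 1/(1 + 10^+2.26 + 10^+1.59) = 0.004507
DIC = [CO2*]/α₀ = 2.610×10^-5 / 0.004507 = 5.79 mmol/kg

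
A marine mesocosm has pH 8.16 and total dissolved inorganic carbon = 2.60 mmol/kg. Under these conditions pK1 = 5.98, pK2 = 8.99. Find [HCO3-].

α₁ = 1 / (1 + [H⁺]/K1 + K2/[H⁺]) = 1 / (1 + 10^-2.18 + 10^-0.83)
   = 1 / (1 + 0.0066069 + 0.14791) = 1/1.1545 = 0.8662
[HCO3⁻] = α₁ × DIC = 0.8662 × 2.60 = 2.25 mmol/kg

[HCO3⁻] = 2.25 mmol/kg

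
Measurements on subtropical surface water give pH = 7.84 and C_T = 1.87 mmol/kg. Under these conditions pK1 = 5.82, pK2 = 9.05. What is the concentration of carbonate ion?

[CO3²⁻] = 0.108 mmol/kg

α₂ = 1 / (1 + [H⁺]/K2 + [H⁺]²/(K1K2)) = 1 / (1 + 10^+1.21 + 10^-0.81)
   = 1 / (1 + 16.218 + 0.15488) = 1/17.373 = 0.05756
[CO3²⁻] = α₂ × DIC = 0.05756 × 1.87 = 0.108 mmol/kg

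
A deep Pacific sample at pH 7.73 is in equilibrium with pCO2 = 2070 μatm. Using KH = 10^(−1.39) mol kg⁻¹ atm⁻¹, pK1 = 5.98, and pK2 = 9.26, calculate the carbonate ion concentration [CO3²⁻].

[CO3²⁻] = 0.140 mmol/kg

[CO2*] = KH · pCO2 = 10^(−1.39) × 2070×10^-6 = 8.433×10^-5 mol/kg
α₀ = 1/(1 + K1/[H⁺] + K1K2/[H⁺]²) = 1/(1 + 10^+1.75 + 10^+0.22) = 0.01698
DIC = [CO2*]/α₀ = 8.433×10^-5 / 0.01698 = 4.966 mmol/kg
[CO3²⁻] = α₂·DIC; α₂ = 0.02818, so [CO3²⁻] = 0.02818 × 4.966 = 0.140 mmol/kg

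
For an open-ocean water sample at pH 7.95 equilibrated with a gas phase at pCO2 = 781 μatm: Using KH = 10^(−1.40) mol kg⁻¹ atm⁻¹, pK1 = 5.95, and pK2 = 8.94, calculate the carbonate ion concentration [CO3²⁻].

[CO2*] = KH · pCO2 = 10^(−1.40) × 781×10^-6 = 3.109×10^-5 mol/kg
α₀ = 1/(1 + K1/[H⁺] + K1K2/[H⁺]²) = 1/(1 + 10^+2.00 + 10^+1.01) = 0.008990
DIC = [CO2*]/α₀ = 3.109×10^-5 / 0.008990 = 3.458 mmol/kg
[CO3²⁻] = α₂·DIC; α₂ = 0.09200, so [CO3²⁻] = 0.09200 × 3.458 = 0.318 mmol/kg

[CO3²⁻] = 0.318 mmol/kg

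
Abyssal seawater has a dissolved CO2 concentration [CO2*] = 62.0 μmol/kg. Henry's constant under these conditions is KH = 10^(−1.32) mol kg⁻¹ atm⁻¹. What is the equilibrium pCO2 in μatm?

pCO2 = 1300 μatm

KH = 10^(−1.32) = 4.786×10^-2 mol kg⁻¹ atm⁻¹
pCO2 = [CO2*]/KH = 62.0×10^-6 / 4.786×10^-2 = 1.30×10^-3 atm = 1300 μatm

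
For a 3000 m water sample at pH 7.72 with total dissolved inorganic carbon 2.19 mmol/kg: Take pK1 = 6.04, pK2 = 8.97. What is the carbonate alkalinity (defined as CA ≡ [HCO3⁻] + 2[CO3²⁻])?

CA = [HCO3⁻] + 2[CO3²⁻] = (α₁ + 2α₂)·DIC
At pH 7.72: [H⁺]/K1 = 10^-1.68 = 0.020893, K2/[H⁺] = 10^-1.25 = 0.056234
α₁ = 1/(1 + 0.020893 + 0.056234) = 1/1.0771 = 0.9284; α₂ = α₁·K2/[H⁺] = 0.05221
α₁ + 2α₂ = 1.0328
CA = 1.0328 × 2.19 = 2.26 mmol/kg

CA = 2.26 mmol/kg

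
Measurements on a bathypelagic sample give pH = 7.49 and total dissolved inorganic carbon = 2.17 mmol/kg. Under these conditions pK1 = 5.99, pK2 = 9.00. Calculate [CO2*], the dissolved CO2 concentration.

[CO2*] = 0.0646 mmol/kg

α₀ = 1 / (1 + K1/[H⁺] + K1K2/[H⁺]²) = 1 / (1 + 10^+1.50 + 10^-0.01)
   = 1 / (1 + 31.623 + 0.97724) = 1/33.600 = 0.02976
[CO2*] = α₀ × DIC = 0.02976 × 2.17 = 0.0646 mmol/kg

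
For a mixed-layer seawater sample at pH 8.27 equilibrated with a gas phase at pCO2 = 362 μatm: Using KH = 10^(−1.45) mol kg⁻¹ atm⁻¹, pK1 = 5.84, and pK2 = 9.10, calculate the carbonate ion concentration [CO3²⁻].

[CO3²⁻] = 0.511 mmol/kg

[CO2*] = KH · pCO2 = 10^(−1.45) × 362×10^-6 = 1.284×10^-5 mol/kg
α₀ = 1/(1 + K1/[H⁺] + K1K2/[H⁺]²) = 1/(1 + 10^+2.43 + 10^+1.60) = 0.003226
DIC = [CO2*]/α₀ = 1.284×10^-5 / 0.003226 = 3.981 mmol/kg
[CO3²⁻] = α₂·DIC; α₂ = 0.1284, so [CO3²⁻] = 0.1284 × 3.981 = 0.511 mmol/kg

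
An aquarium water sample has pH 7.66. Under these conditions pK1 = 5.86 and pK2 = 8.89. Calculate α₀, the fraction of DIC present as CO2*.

α₀ = 1 / (1 + K1/[H⁺] + K1K2/[H⁺]²) = 1 / (1 + 10^+1.80 + 10^+0.57)
   = 1 / (1 + 63.096 + 3.7154) = 1/67.811 = 0.01475

α₀ = 0.0147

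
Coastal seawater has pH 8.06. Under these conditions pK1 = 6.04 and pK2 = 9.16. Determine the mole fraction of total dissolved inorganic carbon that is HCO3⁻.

α₁ = 1 / (1 + [H⁺]/K1 + K2/[H⁺]) = 1 / (1 + 10^-2.02 + 10^-1.10)
   = 1 / (1 + 0.0095499 + 0.079433) = 1/1.0890 = 0.9183

α₁ = 0.918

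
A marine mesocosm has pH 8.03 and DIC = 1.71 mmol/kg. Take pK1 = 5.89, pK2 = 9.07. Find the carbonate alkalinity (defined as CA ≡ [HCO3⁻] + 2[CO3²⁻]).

CA = 1.84 mmol/kg

CA = [HCO3⁻] + 2[CO3²⁻] = (α₁ + 2α₂)·DIC
At pH 8.03: [H⁺]/K1 = 10^-2.14 = 0.0072444, K2/[H⁺] = 10^-1.04 = 0.091201
α₁ = 1/(1 + 0.0072444 + 0.091201) = 1/1.0984 = 0.9104; α₂ = α₁·K2/[H⁺] = 0.08303
α₁ + 2α₂ = 1.0764
CA = 1.0764 × 1.71 = 1.84 mmol/kg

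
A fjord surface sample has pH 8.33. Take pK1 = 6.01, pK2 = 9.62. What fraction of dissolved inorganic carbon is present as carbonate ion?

α₂ = 0.0486

α₂ = 1 / (1 + [H⁺]/K2 + [H⁺]²/(K1K2)) = 1 / (1 + 10^+1.29 + 10^-1.03)
   = 1 / (1 + 19.498 + 0.093325) = 1/20.592 = 0.04856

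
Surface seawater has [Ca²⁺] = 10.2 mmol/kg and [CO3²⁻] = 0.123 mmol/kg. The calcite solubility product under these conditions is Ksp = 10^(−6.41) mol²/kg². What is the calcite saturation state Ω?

Ksp = 10^(−6.41) = 3.890×10^-7
Ω = [Ca²⁺][CO3²⁻]/Ksp = (10.2×10^-3)(0.123×10^-3) / 3.890×10^-7 = 3.22

Ω = 3.22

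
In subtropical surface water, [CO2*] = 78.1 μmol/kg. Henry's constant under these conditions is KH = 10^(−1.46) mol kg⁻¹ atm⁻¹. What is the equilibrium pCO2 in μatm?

pCO2 = 2250 μatm

KH = 10^(−1.46) = 3.467×10^-2 mol kg⁻¹ atm⁻¹
pCO2 = [CO2*]/KH = 78.1×10^-6 / 3.467×10^-2 = 2.25×10^-3 atm = 2250 μatm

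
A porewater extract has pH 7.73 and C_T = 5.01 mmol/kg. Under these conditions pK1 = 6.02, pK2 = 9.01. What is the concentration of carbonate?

[CO3²⁻] = 0.245 mmol/kg

α₂ = 1 / (1 + [H⁺]/K2 + [H⁺]²/(K1K2)) = 1 / (1 + 10^+1.28 + 10^-0.43)
   = 1 / (1 + 19.055 + 0.37154) = 1/20.426 = 0.04896
[CO3²⁻] = α₂ × DIC = 0.04896 × 5.01 = 0.245 mmol/kg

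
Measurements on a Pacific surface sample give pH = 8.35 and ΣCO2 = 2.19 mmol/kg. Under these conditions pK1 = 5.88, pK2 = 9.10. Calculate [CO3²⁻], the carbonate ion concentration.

α₂ = 1 / (1 + [H⁺]/K2 + [H⁺]²/(K1K2)) = 1 / (1 + 10^+0.75 + 10^-1.72)
   = 1 / (1 + 5.6234 + 0.019055) = 1/6.6425 = 0.1505
[CO3²⁻] = α₂ × DIC = 0.1505 × 2.19 = 0.330 mmol/kg

[CO3²⁻] = 0.330 mmol/kg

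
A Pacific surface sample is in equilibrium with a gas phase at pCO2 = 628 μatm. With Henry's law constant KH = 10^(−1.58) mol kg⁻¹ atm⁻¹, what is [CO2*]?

KH = 10^(−1.58) = 2.630×10^-2 mol kg⁻¹ atm⁻¹
[CO2*] = KH · pCO2 = 2.630×10^-2 × 628×10^-6 atm = 1.65×10^-5 mol/kg

[CO2*] = 16.5 μmol/kg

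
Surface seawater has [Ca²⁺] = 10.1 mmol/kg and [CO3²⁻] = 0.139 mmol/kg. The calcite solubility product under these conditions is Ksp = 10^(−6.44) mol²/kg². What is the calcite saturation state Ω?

Ksp = 10^(−6.44) = 3.631×10^-7
Ω = [Ca²⁺][CO3²⁻]/Ksp = (10.1×10^-3)(0.139×10^-3) / 3.631×10^-7 = 3.87

Ω = 3.87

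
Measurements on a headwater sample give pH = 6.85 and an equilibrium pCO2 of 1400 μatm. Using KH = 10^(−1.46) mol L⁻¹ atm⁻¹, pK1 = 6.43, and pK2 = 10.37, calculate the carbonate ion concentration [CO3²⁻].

[CO3²⁻] = 0.0386 μmol/L

[CO2*] = KH · pCO2 = 10^(−1.46) × 1400×10^-6 = 4.854×10^-5 mol/L
α₀ = 1/(1 + K1/[H⁺] + K1K2/[H⁺]²) = 1/(1 + 10^+0.42 + 10^-3.10) = 0.2754
DIC = [CO2*]/α₀ = 4.854×10^-5 / 0.2754 = 0.1763 mmol/L
[CO3²⁻] = α₂·DIC; α₂ = 0.0002188, so [CO3²⁻] = 0.0002188 × 0.1763 = 3.86×10^-5 mmol/L = 0.0386 μmol/L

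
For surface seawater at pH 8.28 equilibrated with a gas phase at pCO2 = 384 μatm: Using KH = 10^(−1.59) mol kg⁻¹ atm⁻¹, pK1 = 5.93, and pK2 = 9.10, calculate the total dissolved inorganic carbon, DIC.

DIC = 2.55 mmol/kg

[CO2*] = KH · pCO2 = 10^(−1.59) × 384×10^-6 = 9.870×10^-6 mol/kg
α₀ = 1/(1 + K1/[H⁺] + K1K2/[H⁺]²) = 1/(1 + 10^+2.35 + 10^+1.53) = 0.003865
DIC = [CO2*]/α₀ = 9.870×10^-6 / 0.003865 = 2.55 mmol/kg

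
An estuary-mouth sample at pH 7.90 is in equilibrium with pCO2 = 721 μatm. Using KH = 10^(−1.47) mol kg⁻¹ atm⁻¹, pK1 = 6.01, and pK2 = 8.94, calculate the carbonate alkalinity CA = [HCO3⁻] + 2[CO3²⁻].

[CO2*] = KH · pCO2 = 10^(−1.47) × 721×10^-6 = 2.443×10^-5 mol/kg
α₀ = 1/(1 + K1/[H⁺] + K1K2/[H⁺]²) = 1/(1 + 10^+1.89 + 10^+0.85) = 0.01167
DIC = [CO2*]/α₀ = 2.443×10^-5 / 0.01167 = 2.094 mmol/kg
CA = (α₁ + 2α₂)·DIC = (0.9057 + 2×0.08260) × 2.094 = 2.24 mmol/kg

CA = 2.24 mmol/kg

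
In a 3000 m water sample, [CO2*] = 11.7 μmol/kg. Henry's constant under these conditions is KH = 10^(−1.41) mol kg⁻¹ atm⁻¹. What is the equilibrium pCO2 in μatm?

pCO2 = 301 μatm

KH = 10^(−1.41) = 3.890×10^-2 mol kg⁻¹ atm⁻¹
pCO2 = [CO2*]/KH = 11.7×10^-6 / 3.890×10^-2 = 3.01×10^-4 atm = 301 μatm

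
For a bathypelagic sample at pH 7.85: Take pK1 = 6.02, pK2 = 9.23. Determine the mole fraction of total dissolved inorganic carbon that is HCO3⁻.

α₁ = 1 / (1 + [H⁺]/K1 + K2/[H⁺]) = 1 / (1 + 10^-1.83 + 10^-1.38)
   = 1 / (1 + 0.014791 + 0.041687) = 1/1.0565 = 0.9465

α₁ = 0.947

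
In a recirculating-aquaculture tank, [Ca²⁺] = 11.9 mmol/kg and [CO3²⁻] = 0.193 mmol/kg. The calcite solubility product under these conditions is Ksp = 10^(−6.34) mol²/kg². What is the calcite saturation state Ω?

Ksp = 10^(−6.34) = 4.571×10^-7
Ω = [Ca²⁺][CO3²⁻]/Ksp = (11.9×10^-3)(0.193×10^-3) / 4.571×10^-7 = 5.02

Ω = 5.02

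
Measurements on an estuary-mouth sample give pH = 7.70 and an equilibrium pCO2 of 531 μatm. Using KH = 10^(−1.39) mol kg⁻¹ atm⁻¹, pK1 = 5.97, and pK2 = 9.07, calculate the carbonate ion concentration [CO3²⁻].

[CO2*] = KH · pCO2 = 10^(−1.39) × 531×10^-6 = 2.163×10^-5 mol/kg
α₀ = 1/(1 + K1/[H⁺] + K1K2/[H⁺]²) = 1/(1 + 10^+1.73 + 10^+0.36) = 0.01755
DIC = [CO2*]/α₀ = 2.163×10^-5 / 0.01755 = 1.233 mmol/kg
[CO3²⁻] = α₂·DIC; α₂ = 0.04019, so [CO3²⁻] = 0.04019 × 1.233 = 0.0496 mmol/kg

[CO3²⁻] = 0.0496 mmol/kg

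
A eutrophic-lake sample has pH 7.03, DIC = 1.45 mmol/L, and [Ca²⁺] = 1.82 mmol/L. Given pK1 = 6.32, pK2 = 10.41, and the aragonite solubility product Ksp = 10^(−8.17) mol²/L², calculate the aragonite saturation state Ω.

Ω = 0.136

α₂ = 1 / (1 + [H⁺]/K2 + [H⁺]²/(K1K2)) = 1 / (1 + 10^+3.38 + 10^+2.67)
   = 1 / (1 + 2398.8 + 467.74) = 1/2867.6 = 0.0003487
[CO3²⁻] = α₂ × DIC = 0.0003487 × 1.45 = 0.0005057 mmol/L = 0.5057 μmol/L
Ksp = 10^(−8.17) = 6.761×10^-9
Ω = [Ca²⁺][CO3²⁻]/Ksp = (1.82×10^-3)(5.057×10^-7) / 6.761×10^-9 = 0.136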